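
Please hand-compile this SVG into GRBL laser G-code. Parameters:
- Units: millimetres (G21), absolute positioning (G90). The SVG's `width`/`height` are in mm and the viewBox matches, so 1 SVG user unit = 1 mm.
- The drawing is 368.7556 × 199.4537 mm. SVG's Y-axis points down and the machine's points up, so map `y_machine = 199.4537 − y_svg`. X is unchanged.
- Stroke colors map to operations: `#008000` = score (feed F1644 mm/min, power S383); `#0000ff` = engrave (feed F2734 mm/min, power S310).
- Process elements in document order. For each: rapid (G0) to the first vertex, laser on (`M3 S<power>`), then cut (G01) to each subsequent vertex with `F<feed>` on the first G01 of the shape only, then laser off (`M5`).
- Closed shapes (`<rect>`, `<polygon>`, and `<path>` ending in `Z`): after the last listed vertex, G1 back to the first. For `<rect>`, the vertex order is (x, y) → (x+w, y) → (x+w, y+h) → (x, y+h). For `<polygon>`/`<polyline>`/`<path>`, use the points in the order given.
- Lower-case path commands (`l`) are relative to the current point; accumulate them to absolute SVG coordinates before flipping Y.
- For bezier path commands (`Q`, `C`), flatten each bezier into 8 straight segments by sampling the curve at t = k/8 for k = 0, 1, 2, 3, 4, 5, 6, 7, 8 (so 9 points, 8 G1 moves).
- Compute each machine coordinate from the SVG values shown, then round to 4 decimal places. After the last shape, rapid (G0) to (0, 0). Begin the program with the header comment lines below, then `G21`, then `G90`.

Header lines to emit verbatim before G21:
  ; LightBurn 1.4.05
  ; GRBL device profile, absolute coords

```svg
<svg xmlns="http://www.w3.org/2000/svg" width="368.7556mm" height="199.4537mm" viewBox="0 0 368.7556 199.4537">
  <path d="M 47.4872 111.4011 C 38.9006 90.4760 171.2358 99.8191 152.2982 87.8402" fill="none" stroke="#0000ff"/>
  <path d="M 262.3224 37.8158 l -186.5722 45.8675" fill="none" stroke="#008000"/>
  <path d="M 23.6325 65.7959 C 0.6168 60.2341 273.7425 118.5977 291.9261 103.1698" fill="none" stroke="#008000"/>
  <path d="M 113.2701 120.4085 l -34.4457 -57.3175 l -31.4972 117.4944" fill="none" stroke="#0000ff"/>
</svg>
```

1 u = 1 mm; y_m = 199.4537 − y.

[1] `<path>` cubic bezier, #0000ff→engrave S310 F2734: (47.4872,88.0526) → (50.3022,94.5815) → (62.9045,98.8772) → (81.8700,101.5445) → (103.7743,103.1879) → (125.1935,104.4119) → (142.7033,105.8211) → (152.8796,108.0201) → (152.2982,111.6135)

[2] `<path>` line segment, #008000→score S383 F1644: (262.3224,161.6379) → (75.7502,115.7704)

[3] `<path>` cubic bezier, #008000→score S383 F1644: (23.6325,133.6578) → (27.8069,133.0160) → (53.2866,127.9950) → (93.6134,120.2087) → (142.3296,111.2711) → (192.9769,102.7959) → (239.0974,96.3971) → (274.2332,93.6884) → (291.9261,96.2839)

[4] `<path>` open polyline, #0000ff→engrave S310 F2734: (113.2701,79.0452) → (78.8244,136.3627) → (47.3272,18.8683)

; LightBurn 1.4.05
; GRBL device profile, absolute coords
G21
G90
G0 X47.4872 Y88.0526
M3 S310
G01 X50.3022 Y94.5815 F2734
G01 X62.9045 Y98.8772
G01 X81.8700 Y101.5445
G01 X103.7743 Y103.1879
G01 X125.1935 Y104.4119
G01 X142.7033 Y105.8211
G01 X152.8796 Y108.0201
G01 X152.2982 Y111.6135
M5
G0 X262.3224 Y161.6379
M3 S383
G01 X75.7502 Y115.7704 F1644
M5
G0 X23.6325 Y133.6578
M3 S383
G01 X27.8069 Y133.0160 F1644
G01 X53.2866 Y127.9950
G01 X93.6134 Y120.2087
G01 X142.3296 Y111.2711
G01 X192.9769 Y102.7959
G01 X239.0974 Y96.3971
G01 X274.2332 Y93.6884
G01 X291.9261 Y96.2839
M5
G0 X113.2701 Y79.0452
M3 S310
G01 X78.8244 Y136.3627 F2734
G01 X47.3272 Y18.8683
M5
G0 X0.0000 Y0.0000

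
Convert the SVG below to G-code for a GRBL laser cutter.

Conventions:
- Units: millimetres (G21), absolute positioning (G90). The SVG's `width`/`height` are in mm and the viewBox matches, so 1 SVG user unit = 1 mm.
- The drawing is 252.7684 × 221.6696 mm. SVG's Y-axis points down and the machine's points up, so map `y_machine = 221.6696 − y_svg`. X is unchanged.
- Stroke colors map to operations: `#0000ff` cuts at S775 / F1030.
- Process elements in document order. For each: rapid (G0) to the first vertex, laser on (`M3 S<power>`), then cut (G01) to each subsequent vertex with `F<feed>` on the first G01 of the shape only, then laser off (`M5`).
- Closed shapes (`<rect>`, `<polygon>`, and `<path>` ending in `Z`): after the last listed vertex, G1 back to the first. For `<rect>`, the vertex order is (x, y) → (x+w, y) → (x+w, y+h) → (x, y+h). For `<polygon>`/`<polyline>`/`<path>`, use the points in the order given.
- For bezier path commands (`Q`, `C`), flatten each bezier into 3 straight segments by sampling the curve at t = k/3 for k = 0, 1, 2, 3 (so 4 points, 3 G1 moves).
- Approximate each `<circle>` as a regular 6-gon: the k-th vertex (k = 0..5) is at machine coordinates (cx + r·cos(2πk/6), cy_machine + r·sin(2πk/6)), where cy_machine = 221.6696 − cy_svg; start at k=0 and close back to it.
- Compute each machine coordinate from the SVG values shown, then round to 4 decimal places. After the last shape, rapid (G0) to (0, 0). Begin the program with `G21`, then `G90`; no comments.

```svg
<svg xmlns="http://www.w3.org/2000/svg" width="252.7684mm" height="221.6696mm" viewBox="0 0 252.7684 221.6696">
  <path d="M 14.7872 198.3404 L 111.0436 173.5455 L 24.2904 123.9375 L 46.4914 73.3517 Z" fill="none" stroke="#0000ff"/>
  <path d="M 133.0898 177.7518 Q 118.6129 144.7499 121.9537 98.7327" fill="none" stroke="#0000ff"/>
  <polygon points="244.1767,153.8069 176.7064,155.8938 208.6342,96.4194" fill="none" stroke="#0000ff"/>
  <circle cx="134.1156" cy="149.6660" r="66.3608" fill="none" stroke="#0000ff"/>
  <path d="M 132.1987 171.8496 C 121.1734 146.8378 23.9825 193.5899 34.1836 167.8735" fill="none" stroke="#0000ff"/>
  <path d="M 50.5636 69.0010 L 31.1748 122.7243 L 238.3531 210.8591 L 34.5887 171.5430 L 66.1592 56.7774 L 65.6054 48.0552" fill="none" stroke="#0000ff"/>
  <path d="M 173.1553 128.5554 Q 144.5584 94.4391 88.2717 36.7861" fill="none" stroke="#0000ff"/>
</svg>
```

G21
G90
G0 X14.7872 Y23.3292
M3 S775
G01 X111.0436 Y48.1241 F1030
G01 X24.2904 Y97.7321
G01 X46.4914 Y148.3179
G01 X14.7872 Y23.3292
M5
G0 X133.0898 Y43.9178
M3 S775
G01 X125.4183 Y67.3652 F1030
G01 X121.7062 Y93.7049
G01 X121.9537 Y122.9369
M5
G0 X244.1767 Y67.8627
M3 S775
G01 X176.7064 Y65.7758 F1030
G01 X208.6342 Y125.2502
G01 X244.1767 Y67.8627
M5
G0 X200.4764 Y72.0036
M3 S775
G01 X167.2960 Y129.4737 F1030
G01 X100.9352 Y129.4737
G01 X67.7548 Y72.0036
G01 X100.9352 Y14.5335
G01 X167.2960 Y14.5335
G01 X200.4764 Y72.0036
M5
G0 X132.1987 Y49.8200
M3 S775
G01 X99.6203 Y56.2524 F1030
G01 X52.6110 Y46.8939
G01 X34.1836 Y53.7961
M5
G0 X50.5636 Y152.6686
M3 S775
G01 X31.1748 Y98.9453 F1030
G01 X238.3531 Y10.8105
G01 X34.5887 Y50.1266
G01 X66.1592 Y164.8922
G01 X65.6054 Y173.6144
M5
G0 X173.1553 Y93.1142
M3 S775
G01 X151.0141 Y118.4736 F1030
G01 X122.7195 Y149.0634
G01 X88.2717 Y184.8835
M5
G0 X0.0000 Y0.0000

Since the viewBox matches the mm dimensions, user units are millimetres directly. The only transform is the Y-flip y_m = 221.6696 − y_svg.

Shape 1 is a closed polygon drawn with `<path>`. Its stroke #0000ff means cut at S775, F1030. After flipping Y the toolpath is (14.7872,23.3292) → (111.0436,48.1241) → (24.2904,97.7321) → (46.4914,148.3179) → (14.7872,23.3292), returning to the start.

Shape 2 is a quadratic bezier drawn with `<path>`. Its stroke #0000ff means cut at S775, F1030. After flipping Y the toolpath is (133.0898,43.9178) → (125.4183,67.3652) → (121.7062,93.7049) → (121.9537,122.9369).

Shape 3 is a regular polygon drawn with `<polygon>`. Its stroke #0000ff means cut at S775, F1030. After flipping Y the toolpath is (244.1767,67.8627) → (176.7064,65.7758) → (208.6342,125.2502) → (244.1767,67.8627), returning to the start.

Shape 4 is a circle drawn with `<circle>`. Its stroke #0000ff means cut at S775, F1030. After flipping Y the toolpath is (200.4764,72.0036) → (167.2960,129.4737) → (100.9352,129.4737) → (67.7548,72.0036) → (100.9352,14.5335) → (167.2960,14.5335) → (200.4764,72.0036), returning to the start.

Shape 5 is a cubic bezier drawn with `<path>`. Its stroke #0000ff means cut at S775, F1030. After flipping Y the toolpath is (132.1987,49.8200) → (99.6203,56.2524) → (52.6110,46.8939) → (34.1836,53.7961).

Shape 6 is a open polyline drawn with `<path>`. Its stroke #0000ff means cut at S775, F1030. After flipping Y the toolpath is (50.5636,152.6686) → (31.1748,98.9453) → (238.3531,10.8105) → (34.5887,50.1266) → (66.1592,164.8922) → (65.6054,173.6144).

Shape 7 is a quadratic bezier drawn with `<path>`. Its stroke #0000ff means cut at S775, F1030. After flipping Y the toolpath is (173.1553,93.1142) → (151.0141,118.4736) → (122.7195,149.0634) → (88.2717,184.8835).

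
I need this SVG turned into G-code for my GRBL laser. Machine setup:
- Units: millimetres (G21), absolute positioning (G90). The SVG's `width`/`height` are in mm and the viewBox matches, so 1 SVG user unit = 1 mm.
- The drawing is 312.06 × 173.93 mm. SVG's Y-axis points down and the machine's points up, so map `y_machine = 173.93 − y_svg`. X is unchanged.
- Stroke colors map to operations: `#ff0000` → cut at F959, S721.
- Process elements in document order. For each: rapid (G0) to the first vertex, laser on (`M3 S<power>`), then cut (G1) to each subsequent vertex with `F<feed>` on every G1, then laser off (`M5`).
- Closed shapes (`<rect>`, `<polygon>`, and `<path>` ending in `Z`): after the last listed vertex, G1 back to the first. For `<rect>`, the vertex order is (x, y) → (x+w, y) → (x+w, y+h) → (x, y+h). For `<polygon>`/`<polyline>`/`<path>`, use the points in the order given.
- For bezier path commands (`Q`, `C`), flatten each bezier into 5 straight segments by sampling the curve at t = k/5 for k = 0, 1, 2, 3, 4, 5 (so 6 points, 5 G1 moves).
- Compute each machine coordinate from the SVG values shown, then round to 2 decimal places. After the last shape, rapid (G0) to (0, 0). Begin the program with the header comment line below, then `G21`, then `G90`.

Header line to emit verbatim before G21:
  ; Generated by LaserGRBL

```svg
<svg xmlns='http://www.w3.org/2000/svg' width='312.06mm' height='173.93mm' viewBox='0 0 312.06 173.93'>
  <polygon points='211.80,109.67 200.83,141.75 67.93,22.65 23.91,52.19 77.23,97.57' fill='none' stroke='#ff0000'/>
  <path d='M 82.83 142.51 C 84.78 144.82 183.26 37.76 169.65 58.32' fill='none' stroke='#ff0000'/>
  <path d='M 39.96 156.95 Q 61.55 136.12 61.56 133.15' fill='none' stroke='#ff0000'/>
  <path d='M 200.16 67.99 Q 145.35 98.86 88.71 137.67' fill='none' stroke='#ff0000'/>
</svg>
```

1 u = 1 mm; y_m = 173.93 − y.

[1] `<polygon>` closed polygon, #ff0000→cut S721 F959: (211.80,64.26) → (200.83,32.18) → (67.93,151.28) → (23.91,121.74) → (77.23,76.36) → (211.80,64.26) (closed)

[2] `<path>` cubic bezier, #ff0000→cut S721 F959: (82.83,31.42) → (93.91,41.26) → (118.15,65.98) → (145.53,94.19) → (166.03,114.53) → (169.65,115.61)

[3] `<path>` quadratic bezier, #ff0000→cut S721 F959: (39.96,16.98) → (47.73,24.60) → (53.78,30.79) → (58.10,35.55) → (60.69,38.88) → (61.56,40.78)

[4] `<path>` quadratic bezier, #ff0000→cut S721 F959: (200.16,105.94) → (178.16,93.27) → (156.02,79.97) → (133.73,66.04) → (111.29,51.47) → (88.71,36.26)

; Generated by LaserGRBL
G21
G90
G0 X211.80 Y64.26
M3 S721
G1 X200.83 Y32.18 F959
G1 X67.93 Y151.28 F959
G1 X23.91 Y121.74 F959
G1 X77.23 Y76.36 F959
G1 X211.80 Y64.26 F959
M5
G0 X82.83 Y31.42
M3 S721
G1 X93.91 Y41.26 F959
G1 X118.15 Y65.98 F959
G1 X145.53 Y94.19 F959
G1 X166.03 Y114.53 F959
G1 X169.65 Y115.61 F959
M5
G0 X39.96 Y16.98
M3 S721
G1 X47.73 Y24.60 F959
G1 X53.78 Y30.79 F959
G1 X58.10 Y35.55 F959
G1 X60.69 Y38.88 F959
G1 X61.56 Y40.78 F959
M5
G0 X200.16 Y105.94
M3 S721
G1 X178.16 Y93.27 F959
G1 X156.02 Y79.97 F959
G1 X133.73 Y66.04 F959
G1 X111.29 Y51.47 F959
G1 X88.71 Y36.26 F959
M5
G0 X0.00 Y0.00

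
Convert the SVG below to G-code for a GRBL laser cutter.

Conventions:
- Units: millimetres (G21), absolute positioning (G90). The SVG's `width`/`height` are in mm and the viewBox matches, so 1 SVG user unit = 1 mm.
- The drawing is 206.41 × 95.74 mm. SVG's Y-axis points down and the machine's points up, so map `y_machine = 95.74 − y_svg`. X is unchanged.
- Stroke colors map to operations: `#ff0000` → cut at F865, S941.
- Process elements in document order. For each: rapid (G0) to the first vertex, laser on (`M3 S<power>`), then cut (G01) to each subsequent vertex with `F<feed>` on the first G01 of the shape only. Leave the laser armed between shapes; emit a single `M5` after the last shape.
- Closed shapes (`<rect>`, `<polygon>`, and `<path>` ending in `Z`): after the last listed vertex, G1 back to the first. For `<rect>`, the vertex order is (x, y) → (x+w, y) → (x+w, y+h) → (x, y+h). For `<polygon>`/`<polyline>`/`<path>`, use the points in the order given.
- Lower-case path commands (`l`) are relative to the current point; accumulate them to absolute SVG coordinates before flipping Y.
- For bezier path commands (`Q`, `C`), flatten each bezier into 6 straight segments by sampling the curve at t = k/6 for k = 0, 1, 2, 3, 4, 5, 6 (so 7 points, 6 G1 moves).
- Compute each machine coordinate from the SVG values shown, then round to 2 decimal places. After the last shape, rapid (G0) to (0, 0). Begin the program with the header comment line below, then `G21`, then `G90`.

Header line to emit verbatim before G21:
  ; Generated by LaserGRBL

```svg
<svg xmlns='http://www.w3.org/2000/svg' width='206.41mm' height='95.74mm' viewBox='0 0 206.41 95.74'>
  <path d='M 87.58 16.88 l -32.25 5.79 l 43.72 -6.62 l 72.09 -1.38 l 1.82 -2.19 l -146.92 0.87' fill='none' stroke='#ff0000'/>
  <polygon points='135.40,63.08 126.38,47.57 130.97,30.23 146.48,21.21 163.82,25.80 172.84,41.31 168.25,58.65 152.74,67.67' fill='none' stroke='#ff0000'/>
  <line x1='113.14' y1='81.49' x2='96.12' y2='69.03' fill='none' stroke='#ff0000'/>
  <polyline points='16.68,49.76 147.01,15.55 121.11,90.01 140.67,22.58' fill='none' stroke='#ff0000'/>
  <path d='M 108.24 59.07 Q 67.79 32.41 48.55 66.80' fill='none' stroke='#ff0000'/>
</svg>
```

1 u = 1 mm; y_m = 95.74 − y.

[1] `<path>` open polyline, #ff0000→cut S941 F865: (87.58,78.86) → (55.33,73.07) → (99.05,79.69) → (171.14,81.07) → (172.96,83.26) → (26.04,82.39)

[2] `<polygon>` regular polygon, #ff0000→cut S941 F865: (135.40,32.66) → (126.38,48.17) → (130.97,65.51) → (146.48,74.53) → (163.82,69.94) → (172.84,54.43) → (168.25,37.09) → (152.74,28.07) → (135.40,32.66) (closed)

[3] `<line>` line segment, #ff0000→cut S941 F865: (113.14,14.25) → (96.12,26.71)

[4] `<polyline>` open polyline, #ff0000→cut S941 F865: (16.68,45.98) → (147.01,80.19) → (121.11,5.73) → (140.67,73.16)

[5] `<path>` quadratic bezier, #ff0000→cut S941 F865: (108.24,36.67) → (95.35,43.86) → (83.63,47.66) → (73.09,48.07) → (63.73,45.08) → (55.55,38.71) → (48.55,28.94)

; Generated by LaserGRBL
G21
G90
G0 X87.58 Y78.86
M3 S941
G01 X55.33 Y73.07 F865
G01 X99.05 Y79.69
G01 X171.14 Y81.07
G01 X172.96 Y83.26
G01 X26.04 Y82.39
G0 X135.40 Y32.66
M3 S941
G01 X126.38 Y48.17 F865
G01 X130.97 Y65.51
G01 X146.48 Y74.53
G01 X163.82 Y69.94
G01 X172.84 Y54.43
G01 X168.25 Y37.09
G01 X152.74 Y28.07
G01 X135.40 Y32.66
G0 X113.14 Y14.25
M3 S941
G01 X96.12 Y26.71 F865
G0 X16.68 Y45.98
M3 S941
G01 X147.01 Y80.19 F865
G01 X121.11 Y5.73
G01 X140.67 Y73.16
G0 X108.24 Y36.67
M3 S941
G01 X95.35 Y43.86 F865
G01 X83.63 Y47.66
G01 X73.09 Y48.07
G01 X63.73 Y45.08
G01 X55.55 Y38.71
G01 X48.55 Y28.94
M5
G0 X0.00 Y0.00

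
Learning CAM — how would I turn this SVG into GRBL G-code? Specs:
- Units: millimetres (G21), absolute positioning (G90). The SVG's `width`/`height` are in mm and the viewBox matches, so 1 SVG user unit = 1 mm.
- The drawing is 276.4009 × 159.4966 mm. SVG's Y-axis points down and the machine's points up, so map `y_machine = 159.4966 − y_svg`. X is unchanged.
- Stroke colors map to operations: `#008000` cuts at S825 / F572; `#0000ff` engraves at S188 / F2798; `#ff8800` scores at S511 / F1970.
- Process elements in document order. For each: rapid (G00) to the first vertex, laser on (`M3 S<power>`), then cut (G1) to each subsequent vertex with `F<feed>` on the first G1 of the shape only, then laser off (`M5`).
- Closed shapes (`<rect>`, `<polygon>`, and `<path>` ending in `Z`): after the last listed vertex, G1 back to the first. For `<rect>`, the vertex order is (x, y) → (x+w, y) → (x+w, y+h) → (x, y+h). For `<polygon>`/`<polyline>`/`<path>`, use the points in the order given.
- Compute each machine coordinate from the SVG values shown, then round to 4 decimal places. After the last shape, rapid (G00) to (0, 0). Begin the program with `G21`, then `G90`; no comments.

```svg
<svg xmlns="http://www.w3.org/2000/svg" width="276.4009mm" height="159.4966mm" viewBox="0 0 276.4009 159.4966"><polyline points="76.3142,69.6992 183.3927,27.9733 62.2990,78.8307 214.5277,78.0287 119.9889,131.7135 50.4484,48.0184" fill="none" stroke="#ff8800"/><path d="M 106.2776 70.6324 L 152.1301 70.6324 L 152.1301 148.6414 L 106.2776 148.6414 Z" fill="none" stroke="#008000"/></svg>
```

Since the viewBox matches the mm dimensions, user units are millimetres directly. The only transform is the Y-flip y_m = 159.4966 − y_svg.

Shape 1 is a open polyline drawn with `<polyline>`. Its stroke #ff8800 means score at S511, F1970. After flipping Y the toolpath is (76.3142,89.7974) → (183.3927,131.5233) → (62.2990,80.6659) → (214.5277,81.4679) → (119.9889,27.7831) → (50.4484,111.4782).

Shape 2 is a rectangle drawn with `<path>`. Its stroke #008000 means cut at S825, F572. After flipping Y the toolpath is (106.2776,88.8642) → (152.1301,88.8642) → (152.1301,10.8552) → (106.2776,10.8552) → (106.2776,88.8642), returning to the start.

G21
G90
G00 X76.3142 Y89.7974
M3 S511
G1 X183.3927 Y131.5233 F1970
G1 X62.2990 Y80.6659
G1 X214.5277 Y81.4679
G1 X119.9889 Y27.7831
G1 X50.4484 Y111.4782
M5
G00 X106.2776 Y88.8642
M3 S825
G1 X152.1301 Y88.8642 F572
G1 X152.1301 Y10.8552
G1 X106.2776 Y10.8552
G1 X106.2776 Y88.8642
M5
G00 X0.0000 Y0.0000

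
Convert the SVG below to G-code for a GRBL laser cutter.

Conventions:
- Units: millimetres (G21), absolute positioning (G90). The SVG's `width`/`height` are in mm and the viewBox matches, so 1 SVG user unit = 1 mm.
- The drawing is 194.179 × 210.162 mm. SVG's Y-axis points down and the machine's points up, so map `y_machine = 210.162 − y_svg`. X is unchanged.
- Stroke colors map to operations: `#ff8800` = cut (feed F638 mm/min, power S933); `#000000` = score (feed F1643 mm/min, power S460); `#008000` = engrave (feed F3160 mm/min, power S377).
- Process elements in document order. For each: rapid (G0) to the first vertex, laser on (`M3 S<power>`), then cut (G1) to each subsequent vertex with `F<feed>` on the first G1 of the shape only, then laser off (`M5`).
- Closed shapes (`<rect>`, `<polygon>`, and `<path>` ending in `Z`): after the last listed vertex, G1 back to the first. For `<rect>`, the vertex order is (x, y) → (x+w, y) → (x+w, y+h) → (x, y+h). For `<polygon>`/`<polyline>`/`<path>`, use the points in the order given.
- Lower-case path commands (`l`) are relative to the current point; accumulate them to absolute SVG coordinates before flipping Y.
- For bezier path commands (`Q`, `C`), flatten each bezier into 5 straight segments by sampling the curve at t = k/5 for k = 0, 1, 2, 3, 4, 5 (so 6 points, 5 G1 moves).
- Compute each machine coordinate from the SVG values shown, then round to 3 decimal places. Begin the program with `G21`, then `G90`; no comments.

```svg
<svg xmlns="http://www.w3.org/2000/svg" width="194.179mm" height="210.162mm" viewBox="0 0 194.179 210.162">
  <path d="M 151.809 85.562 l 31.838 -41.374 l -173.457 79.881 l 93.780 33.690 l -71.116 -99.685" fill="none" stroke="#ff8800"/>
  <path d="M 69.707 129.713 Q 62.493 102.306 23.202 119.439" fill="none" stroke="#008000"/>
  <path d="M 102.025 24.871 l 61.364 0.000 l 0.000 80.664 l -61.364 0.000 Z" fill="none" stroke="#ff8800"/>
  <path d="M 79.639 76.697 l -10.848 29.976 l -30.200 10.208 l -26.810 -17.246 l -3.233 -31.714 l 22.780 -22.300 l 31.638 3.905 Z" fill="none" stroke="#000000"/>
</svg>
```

viewBox `0 0 194.179 210.162` with mm width/height → 1 unit = 1 mm. Flip: y_m = 210.162 − y_svg.

**Shape 1** — `<path>` open polyline, stroke `#ff8800` → cut (S933, F638). Machine vertices: (151.809,124.600) → (183.647,165.974) → (10.190,86.093) → (103.970,52.403) → (32.854,152.088). Open path.

**Shape 2** — `<path>` quadratic bezier, stroke `#008000` → engrave (S377, F3160). Control points (SVG): P0=(69.707,129.713), P1=(62.493,102.306), P2=(23.202,119.439); sampled at t=k/5. Machine vertices: (69.707,80.449) → (65.538,89.630) → (58.803,95.248) → (49.502,97.303) → (37.635,95.795) → (23.202,90.723). Open path.

**Shape 3** — `<path>` rectangle, stroke `#ff8800` → cut (S933, F638). Machine vertices: (102.025,185.291) → (163.389,185.291) → (163.389,104.627) → (102.025,104.627) → (102.025,185.291). Closed: final G1 returns to the first vertex.

**Shape 4** — `<path>` regular polygon, stroke `#000000` → score (S460, F1643). Machine vertices: (79.639,133.465) → (68.791,103.489) → (38.591,93.281) → (11.781,110.527) → (8.548,142.241) → (31.328,164.541) → (62.966,160.636) → (79.639,133.465). Closed: final G1 returns to the first vertex.

G21
G90
G0 X151.809 Y124.600
M3 S933
G1 X183.647 Y165.974 F638
G1 X10.190 Y86.093
G1 X103.970 Y52.403
G1 X32.854 Y152.088
M5
G0 X69.707 Y80.449
M3 S377
G1 X65.538 Y89.630 F3160
G1 X58.803 Y95.248
G1 X49.502 Y97.303
G1 X37.635 Y95.795
G1 X23.202 Y90.723
M5
G0 X102.025 Y185.291
M3 S933
G1 X163.389 Y185.291 F638
G1 X163.389 Y104.627
G1 X102.025 Y104.627
G1 X102.025 Y185.291
M5
G0 X79.639 Y133.465
M3 S460
G1 X68.791 Y103.489 F1643
G1 X38.591 Y93.281
G1 X11.781 Y110.527
G1 X8.548 Y142.241
G1 X31.328 Y164.541
G1 X62.966 Y160.636
G1 X79.639 Y133.465
M5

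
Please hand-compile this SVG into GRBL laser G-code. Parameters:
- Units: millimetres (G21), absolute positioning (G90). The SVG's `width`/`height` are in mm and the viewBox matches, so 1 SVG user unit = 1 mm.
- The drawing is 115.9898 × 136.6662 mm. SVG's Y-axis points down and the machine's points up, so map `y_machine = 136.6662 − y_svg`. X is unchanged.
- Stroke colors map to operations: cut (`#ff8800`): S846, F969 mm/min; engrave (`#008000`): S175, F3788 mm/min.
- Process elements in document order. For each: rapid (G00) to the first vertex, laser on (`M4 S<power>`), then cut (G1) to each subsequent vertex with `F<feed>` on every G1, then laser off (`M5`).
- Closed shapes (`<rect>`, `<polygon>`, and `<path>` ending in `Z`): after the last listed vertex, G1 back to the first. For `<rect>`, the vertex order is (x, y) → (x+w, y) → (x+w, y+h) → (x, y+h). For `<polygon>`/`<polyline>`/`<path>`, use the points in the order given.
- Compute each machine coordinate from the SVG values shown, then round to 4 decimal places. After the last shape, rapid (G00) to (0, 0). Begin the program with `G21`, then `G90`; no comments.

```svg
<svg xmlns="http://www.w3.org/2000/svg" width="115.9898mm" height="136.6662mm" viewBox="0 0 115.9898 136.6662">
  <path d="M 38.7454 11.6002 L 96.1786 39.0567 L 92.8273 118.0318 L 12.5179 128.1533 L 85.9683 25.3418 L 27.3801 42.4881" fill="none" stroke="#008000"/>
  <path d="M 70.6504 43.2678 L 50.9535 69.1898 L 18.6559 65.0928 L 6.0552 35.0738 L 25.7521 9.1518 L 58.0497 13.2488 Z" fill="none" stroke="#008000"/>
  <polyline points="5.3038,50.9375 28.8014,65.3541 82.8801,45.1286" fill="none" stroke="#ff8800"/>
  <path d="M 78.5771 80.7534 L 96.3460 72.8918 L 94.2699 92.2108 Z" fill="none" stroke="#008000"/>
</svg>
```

viewBox `0 0 115.9898 136.6662` with mm width/height → 1 unit = 1 mm. Flip: y_m = 136.6662 − y_svg.

**Shape 1** — `<path>` open polyline, stroke `#008000` → engrave (S175, F3788). Machine vertices: (38.7454,125.0660) → (96.1786,97.6095) → (92.8273,18.6344) → (12.5179,8.5129) → (85.9683,111.3244) → (27.3801,94.1781). Open path.

**Shape 2** — `<path>` regular polygon, stroke `#008000` → engrave (S175, F3788). Machine vertices: (70.6504,93.3984) → (50.9535,67.4764) → (18.6559,71.5734) → (6.0552,101.5924) → (25.7521,127.5144) → (58.0497,123.4174) → (70.6504,93.3984). Closed: final G1 returns to the first vertex.

**Shape 3** — `<polyline>` open polyline, stroke `#ff8800` → cut (S846, F969). Machine vertices: (5.3038,85.7287) → (28.8014,71.3121) → (82.8801,91.5376). Open path.

**Shape 4** — `<path>` regular polygon, stroke `#008000` → engrave (S175, F3788). Machine vertices: (78.5771,55.9128) → (96.3460,63.7744) → (94.2699,44.4554) → (78.5771,55.9128). Closed: final G1 returns to the first vertex.

G21
G90
G00 X38.7454 Y125.0660
M4 S175
G1 X96.1786 Y97.6095 F3788
G1 X92.8273 Y18.6344 F3788
G1 X12.5179 Y8.5129 F3788
G1 X85.9683 Y111.3244 F3788
G1 X27.3801 Y94.1781 F3788
M5
G00 X70.6504 Y93.3984
M4 S175
G1 X50.9535 Y67.4764 F3788
G1 X18.6559 Y71.5734 F3788
G1 X6.0552 Y101.5924 F3788
G1 X25.7521 Y127.5144 F3788
G1 X58.0497 Y123.4174 F3788
G1 X70.6504 Y93.3984 F3788
M5
G00 X5.3038 Y85.7287
M4 S846
G1 X28.8014 Y71.3121 F969
G1 X82.8801 Y91.5376 F969
M5
G00 X78.5771 Y55.9128
M4 S175
G1 X96.3460 Y63.7744 F3788
G1 X94.2699 Y44.4554 F3788
G1 X78.5771 Y55.9128 F3788
M5
G00 X0.0000 Y0.0000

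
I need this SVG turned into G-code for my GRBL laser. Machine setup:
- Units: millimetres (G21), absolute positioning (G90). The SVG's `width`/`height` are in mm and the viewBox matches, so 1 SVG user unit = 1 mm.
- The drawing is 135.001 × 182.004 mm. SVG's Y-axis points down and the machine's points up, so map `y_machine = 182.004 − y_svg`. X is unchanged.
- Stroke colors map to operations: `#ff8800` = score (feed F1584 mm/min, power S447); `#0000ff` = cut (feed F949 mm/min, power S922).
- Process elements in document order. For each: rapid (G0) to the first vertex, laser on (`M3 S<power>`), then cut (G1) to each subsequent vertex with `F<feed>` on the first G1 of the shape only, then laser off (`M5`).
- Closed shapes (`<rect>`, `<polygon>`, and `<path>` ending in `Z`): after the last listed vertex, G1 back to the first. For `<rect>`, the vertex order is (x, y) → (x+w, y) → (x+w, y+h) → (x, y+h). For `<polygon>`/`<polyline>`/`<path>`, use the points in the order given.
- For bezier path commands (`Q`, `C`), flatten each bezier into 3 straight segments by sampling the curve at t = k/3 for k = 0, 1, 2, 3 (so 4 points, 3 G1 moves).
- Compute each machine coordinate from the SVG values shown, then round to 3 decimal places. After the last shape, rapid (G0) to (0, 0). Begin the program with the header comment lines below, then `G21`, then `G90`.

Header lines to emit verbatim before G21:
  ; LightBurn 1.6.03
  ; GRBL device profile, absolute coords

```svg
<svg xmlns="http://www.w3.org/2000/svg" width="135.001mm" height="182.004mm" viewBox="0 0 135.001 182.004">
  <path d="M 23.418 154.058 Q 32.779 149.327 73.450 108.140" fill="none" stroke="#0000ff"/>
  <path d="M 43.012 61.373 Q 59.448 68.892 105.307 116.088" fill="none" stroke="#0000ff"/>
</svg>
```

; LightBurn 1.6.03
; GRBL device profile, absolute coords
G21
G90
G0 X23.418 Y27.946
M3 S922
G1 X33.138 Y35.151 F949
G1 X49.815 Y50.457
G1 X73.450 Y73.864
M5
G0 X43.012 Y120.631
M3 S922
G1 X57.239 Y111.210 F949
G1 X78.004 Y92.971
G1 X105.307 Y65.916
M5
G0 X0.000 Y0.000

1 u = 1 mm; y_m = 182.004 − y.

[1] `<path>` quadratic bezier, #0000ff→cut S922 F949: (23.418,27.946) → (33.138,35.151) → (49.815,50.457) → (73.450,73.864)

[2] `<path>` quadratic bezier, #0000ff→cut S922 F949: (43.012,120.631) → (57.239,111.210) → (78.004,92.971) → (105.307,65.916)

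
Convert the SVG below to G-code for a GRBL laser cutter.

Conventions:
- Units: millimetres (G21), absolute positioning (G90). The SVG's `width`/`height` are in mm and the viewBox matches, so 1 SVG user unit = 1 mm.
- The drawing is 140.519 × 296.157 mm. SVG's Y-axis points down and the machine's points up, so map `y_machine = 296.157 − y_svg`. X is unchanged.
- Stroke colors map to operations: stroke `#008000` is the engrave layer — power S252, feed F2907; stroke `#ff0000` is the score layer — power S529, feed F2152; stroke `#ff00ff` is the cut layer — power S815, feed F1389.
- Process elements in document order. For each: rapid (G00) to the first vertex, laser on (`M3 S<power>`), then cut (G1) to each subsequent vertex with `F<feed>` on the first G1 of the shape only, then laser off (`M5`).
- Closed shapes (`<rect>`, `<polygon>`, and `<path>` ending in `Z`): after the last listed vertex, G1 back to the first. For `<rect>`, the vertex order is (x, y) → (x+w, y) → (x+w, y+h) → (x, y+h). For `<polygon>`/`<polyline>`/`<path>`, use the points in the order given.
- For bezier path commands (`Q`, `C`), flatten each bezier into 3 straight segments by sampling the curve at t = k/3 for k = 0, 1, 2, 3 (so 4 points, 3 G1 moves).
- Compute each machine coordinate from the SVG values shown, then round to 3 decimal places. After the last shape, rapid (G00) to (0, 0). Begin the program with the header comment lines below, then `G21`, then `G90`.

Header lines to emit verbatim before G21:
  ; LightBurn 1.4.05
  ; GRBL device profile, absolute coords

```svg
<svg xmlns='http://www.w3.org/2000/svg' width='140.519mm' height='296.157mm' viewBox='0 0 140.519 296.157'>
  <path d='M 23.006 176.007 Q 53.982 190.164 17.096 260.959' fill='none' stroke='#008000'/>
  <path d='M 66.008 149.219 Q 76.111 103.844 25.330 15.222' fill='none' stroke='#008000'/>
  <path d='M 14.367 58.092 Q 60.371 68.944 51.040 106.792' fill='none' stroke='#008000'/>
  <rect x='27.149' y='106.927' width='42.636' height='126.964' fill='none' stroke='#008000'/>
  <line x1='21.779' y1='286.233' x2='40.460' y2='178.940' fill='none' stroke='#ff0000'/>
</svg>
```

; LightBurn 1.4.05
; GRBL device profile, absolute coords
G21
G90
G00 X23.006 Y120.150
M3 S252
G1 X36.116 Y104.419 F2907
G1 X34.146 Y76.102
G1 X17.096 Y35.198
M5
G00 X66.008 Y146.938
M3 S252
G1 X65.978 Y181.993 F2907
G1 X52.419 Y226.659
G1 X25.330 Y280.935
M5
G00 X14.367 Y238.065
M3 S252
G1 X38.888 Y227.831 F2907
G1 X51.112 Y211.597
G1 X51.040 Y189.365
M5
G00 X27.149 Y189.230
M3 S252
G1 X69.785 Y189.230 F2907
G1 X69.785 Y62.266
G1 X27.149 Y62.266
G1 X27.149 Y189.230
M5
G00 X21.779 Y9.924
M3 S529
G1 X40.460 Y117.217 F2152
M5
G00 X0.000 Y0.000

Since the viewBox matches the mm dimensions, user units are millimetres directly. The only transform is the Y-flip y_m = 296.157 − y_svg.

Shape 1 is a quadratic bezier drawn with `<path>`. Its stroke #008000 means engrave at S252, F2907. After flipping Y the toolpath is (23.006,120.150) → (36.116,104.419) → (34.146,76.102) → (17.096,35.198).

Shape 2 is a quadratic bezier drawn with `<path>`. Its stroke #008000 means engrave at S252, F2907. After flipping Y the toolpath is (66.008,146.938) → (65.978,181.993) → (52.419,226.659) → (25.330,280.935).

Shape 3 is a quadratic bezier drawn with `<path>`. Its stroke #008000 means engrave at S252, F2907. After flipping Y the toolpath is (14.367,238.065) → (38.888,227.831) → (51.112,211.597) → (51.040,189.365).

Shape 4 is a rectangle drawn with `<rect>`. Its stroke #008000 means engrave at S252, F2907. After flipping Y the toolpath is (27.149,189.230) → (69.785,189.230) → (69.785,62.266) → (27.149,62.266) → (27.149,189.230), returning to the start.

Shape 5 is a line segment drawn with `<line>`. Its stroke #ff0000 means score at S529, F2152. After flipping Y the toolpath is (21.779,9.924) → (40.460,117.217).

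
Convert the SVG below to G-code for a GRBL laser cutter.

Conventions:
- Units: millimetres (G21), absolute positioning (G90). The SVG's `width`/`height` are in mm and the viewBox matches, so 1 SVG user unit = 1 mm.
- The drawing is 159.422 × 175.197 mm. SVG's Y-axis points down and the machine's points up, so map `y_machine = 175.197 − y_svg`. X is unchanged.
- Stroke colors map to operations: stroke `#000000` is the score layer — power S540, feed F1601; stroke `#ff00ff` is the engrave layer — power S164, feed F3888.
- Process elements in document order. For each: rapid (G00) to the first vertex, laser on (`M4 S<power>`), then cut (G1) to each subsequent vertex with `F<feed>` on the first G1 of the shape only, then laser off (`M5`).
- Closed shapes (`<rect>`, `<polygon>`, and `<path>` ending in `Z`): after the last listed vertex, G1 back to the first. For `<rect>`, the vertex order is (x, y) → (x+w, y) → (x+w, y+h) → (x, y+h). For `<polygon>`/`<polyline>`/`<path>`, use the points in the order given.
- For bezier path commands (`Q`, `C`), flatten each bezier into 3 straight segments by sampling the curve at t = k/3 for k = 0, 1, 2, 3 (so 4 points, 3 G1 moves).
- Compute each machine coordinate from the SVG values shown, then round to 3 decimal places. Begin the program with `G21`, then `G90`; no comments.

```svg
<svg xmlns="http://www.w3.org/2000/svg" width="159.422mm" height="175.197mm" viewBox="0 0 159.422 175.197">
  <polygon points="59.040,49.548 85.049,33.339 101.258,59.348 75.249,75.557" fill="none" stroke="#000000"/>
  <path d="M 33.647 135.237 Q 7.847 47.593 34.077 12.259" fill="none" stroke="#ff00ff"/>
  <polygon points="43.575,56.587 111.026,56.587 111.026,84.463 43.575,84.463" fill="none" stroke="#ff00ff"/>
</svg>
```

G21
G90
G00 X59.040 Y125.649
M4 S540
G1 X85.049 Y141.858 F1601
G1 X101.258 Y115.849
G1 X75.249 Y99.640
G1 X59.040 Y125.649
M5
G00 X33.647 Y39.960
M4 S164
G1 X22.228 Y92.577 F3888
G1 X22.371 Y133.570
G1 X34.077 Y162.938
M5
G00 X43.575 Y118.610
M4 S164
G1 X111.026 Y118.610 F3888
G1 X111.026 Y90.734
G1 X43.575 Y90.734
G1 X43.575 Y118.610
M5

Since the viewBox matches the mm dimensions, user units are millimetres directly. The only transform is the Y-flip y_m = 175.197 − y_svg.

Shape 1 is a regular polygon drawn with `<polygon>`. Its stroke #000000 means score at S540, F1601. After flipping Y the toolpath is (59.040,125.649) → (85.049,141.858) → (101.258,115.849) → (75.249,99.640) → (59.040,125.649), returning to the start.

Shape 2 is a quadratic bezier drawn with `<path>`. Its stroke #ff00ff means engrave at S164, F3888. After flipping Y the toolpath is (33.647,39.960) → (22.228,92.577) → (22.371,133.570) → (34.077,162.938).

Shape 3 is a rectangle drawn with `<polygon>`. Its stroke #ff00ff means engrave at S164, F3888. After flipping Y the toolpath is (43.575,118.610) → (111.026,118.610) → (111.026,90.734) → (43.575,90.734) → (43.575,118.610), returning to the start.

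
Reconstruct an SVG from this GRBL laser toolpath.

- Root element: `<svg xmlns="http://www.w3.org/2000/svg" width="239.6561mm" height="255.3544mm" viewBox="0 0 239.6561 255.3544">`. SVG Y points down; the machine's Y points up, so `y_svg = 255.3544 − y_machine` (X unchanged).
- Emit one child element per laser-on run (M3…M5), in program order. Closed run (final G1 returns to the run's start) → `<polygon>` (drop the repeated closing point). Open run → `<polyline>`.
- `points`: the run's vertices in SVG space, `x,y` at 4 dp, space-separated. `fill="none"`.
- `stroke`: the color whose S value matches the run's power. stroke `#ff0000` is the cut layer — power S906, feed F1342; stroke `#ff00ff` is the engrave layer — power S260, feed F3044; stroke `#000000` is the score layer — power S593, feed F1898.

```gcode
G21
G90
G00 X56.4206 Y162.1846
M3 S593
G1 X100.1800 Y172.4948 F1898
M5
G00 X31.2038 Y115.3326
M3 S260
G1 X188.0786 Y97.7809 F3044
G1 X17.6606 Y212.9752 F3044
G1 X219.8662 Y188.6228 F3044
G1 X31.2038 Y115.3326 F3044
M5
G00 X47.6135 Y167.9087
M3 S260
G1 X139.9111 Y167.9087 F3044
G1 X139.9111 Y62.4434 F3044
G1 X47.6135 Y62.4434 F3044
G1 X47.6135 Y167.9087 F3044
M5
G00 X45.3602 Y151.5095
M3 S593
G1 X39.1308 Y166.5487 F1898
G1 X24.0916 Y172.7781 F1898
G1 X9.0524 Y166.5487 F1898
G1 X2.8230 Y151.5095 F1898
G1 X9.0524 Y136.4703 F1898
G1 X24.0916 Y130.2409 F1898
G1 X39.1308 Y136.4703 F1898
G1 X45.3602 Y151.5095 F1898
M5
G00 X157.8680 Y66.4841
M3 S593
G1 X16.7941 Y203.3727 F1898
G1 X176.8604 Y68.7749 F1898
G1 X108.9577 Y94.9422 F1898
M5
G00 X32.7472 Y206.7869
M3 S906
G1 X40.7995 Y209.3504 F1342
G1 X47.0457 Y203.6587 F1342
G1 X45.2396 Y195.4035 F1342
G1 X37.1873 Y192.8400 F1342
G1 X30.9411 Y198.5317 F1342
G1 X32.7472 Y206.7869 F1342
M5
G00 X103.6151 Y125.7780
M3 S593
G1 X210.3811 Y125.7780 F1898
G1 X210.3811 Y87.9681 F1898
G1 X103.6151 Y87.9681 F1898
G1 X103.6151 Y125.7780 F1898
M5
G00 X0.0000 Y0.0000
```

Each laser-on run becomes one SVG element. Flip Y back into SVG space with y_svg = 255.3544 − y_machine.

Run 1: the run's S593 means `#000000` (score). The run is open, so emit a `<polyline>` with points (Y-flipped): 56.4206,93.1698 100.1800,82.8596.

Run 2: S260 ⇒ engrave layer `#ff00ff`. The run returns to its start, so emit a `<polygon>` with points (Y-flipped): 31.2038,140.0218 188.0786,157.5735 17.6606,42.3792 219.8662,66.7316.

Run 3: S260 ⇒ engrave layer `#ff00ff`. The run returns to its start, so emit a `<polygon>` with points (Y-flipped): 47.6135,87.4457 139.9111,87.4457 139.9111,192.9110 47.6135,192.9110.

Run 4: the run's S593 means `#000000` (score). The run returns to its start, so emit a `<polygon>` with points (Y-flipped): 45.3602,103.8449 39.1308,88.8057 24.0916,82.5763 9.0524,88.8057 2.8230,103.8449 9.0524,118.8841 24.0916,125.1135 39.1308,118.8841.

Run 5: the run's S593 means `#000000` (score). The run is open, so emit a `<polyline>` with points (Y-flipped): 157.8680,188.8703 16.7941,51.9817 176.8604,186.5795 108.9577,160.4122.

Run 6: power S906 maps to stroke `#ff0000` (cut). The run returns to its start, so emit a `<polygon>` with points (Y-flipped): 32.7472,48.5675 40.7995,46.0040 47.0457,51.6957 45.2396,59.9509 37.1873,62.5144 30.9411,56.8227.

Run 7: power S593 maps to stroke `#000000` (score). The run returns to its start, so emit a `<polygon>` with points (Y-flipped): 103.6151,129.5764 210.3811,129.5764 210.3811,167.3863 103.6151,167.3863.

<svg xmlns="http://www.w3.org/2000/svg" width="239.6561mm" height="255.3544mm" viewBox="0 0 239.6561 255.3544">
  <polyline points="56.4206,93.1698 100.1800,82.8596" fill="none" stroke="#000000"/>
  <polygon points="31.2038,140.0218 188.0786,157.5735 17.6606,42.3792 219.8662,66.7316" fill="none" stroke="#ff00ff"/>
  <polygon points="47.6135,87.4457 139.9111,87.4457 139.9111,192.9110 47.6135,192.9110" fill="none" stroke="#ff00ff"/>
  <polygon points="45.3602,103.8449 39.1308,88.8057 24.0916,82.5763 9.0524,88.8057 2.8230,103.8449 9.0524,118.8841 24.0916,125.1135 39.1308,118.8841" fill="none" stroke="#000000"/>
  <polyline points="157.8680,188.8703 16.7941,51.9817 176.8604,186.5795 108.9577,160.4122" fill="none" stroke="#000000"/>
  <polygon points="32.7472,48.5675 40.7995,46.0040 47.0457,51.6957 45.2396,59.9509 37.1873,62.5144 30.9411,56.8227" fill="none" stroke="#ff0000"/>
  <polygon points="103.6151,129.5764 210.3811,129.5764 210.3811,167.3863 103.6151,167.3863" fill="none" stroke="#000000"/>
</svg>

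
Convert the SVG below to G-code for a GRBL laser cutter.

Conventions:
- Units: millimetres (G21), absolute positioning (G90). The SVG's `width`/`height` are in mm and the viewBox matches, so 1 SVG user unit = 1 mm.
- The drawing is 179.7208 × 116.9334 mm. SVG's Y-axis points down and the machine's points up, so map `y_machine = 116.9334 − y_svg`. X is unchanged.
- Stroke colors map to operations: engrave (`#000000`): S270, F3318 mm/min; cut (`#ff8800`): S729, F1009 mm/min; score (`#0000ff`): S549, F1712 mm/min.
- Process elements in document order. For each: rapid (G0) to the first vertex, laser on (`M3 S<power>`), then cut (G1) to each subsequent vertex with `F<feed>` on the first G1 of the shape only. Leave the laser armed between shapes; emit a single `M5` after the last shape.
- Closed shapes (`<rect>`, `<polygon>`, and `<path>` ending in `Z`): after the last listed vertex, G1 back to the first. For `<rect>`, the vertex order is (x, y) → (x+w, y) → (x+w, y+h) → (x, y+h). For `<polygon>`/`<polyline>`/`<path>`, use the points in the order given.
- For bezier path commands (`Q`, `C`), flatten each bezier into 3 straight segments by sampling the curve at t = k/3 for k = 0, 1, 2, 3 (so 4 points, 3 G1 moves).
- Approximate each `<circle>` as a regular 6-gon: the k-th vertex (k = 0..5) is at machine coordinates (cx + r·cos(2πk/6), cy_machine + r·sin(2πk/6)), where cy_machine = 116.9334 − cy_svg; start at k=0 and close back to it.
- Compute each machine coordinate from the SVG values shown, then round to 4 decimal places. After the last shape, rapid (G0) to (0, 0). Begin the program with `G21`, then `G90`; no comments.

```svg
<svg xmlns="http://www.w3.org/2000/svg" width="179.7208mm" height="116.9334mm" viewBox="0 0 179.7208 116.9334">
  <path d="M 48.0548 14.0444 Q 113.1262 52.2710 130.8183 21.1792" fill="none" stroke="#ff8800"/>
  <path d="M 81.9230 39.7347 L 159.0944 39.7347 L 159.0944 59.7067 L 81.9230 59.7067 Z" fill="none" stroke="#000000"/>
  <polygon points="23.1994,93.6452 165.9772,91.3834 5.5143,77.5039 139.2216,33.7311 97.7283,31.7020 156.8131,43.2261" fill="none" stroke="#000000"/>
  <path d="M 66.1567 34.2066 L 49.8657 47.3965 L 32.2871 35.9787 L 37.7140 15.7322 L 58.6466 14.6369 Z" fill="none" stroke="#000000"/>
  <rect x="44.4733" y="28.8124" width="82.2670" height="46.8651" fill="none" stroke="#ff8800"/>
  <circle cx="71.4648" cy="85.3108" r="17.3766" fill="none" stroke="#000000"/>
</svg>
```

G21
G90
G0 X48.0548 Y102.8890
M3 S729
G1 X86.1714 Y85.1066 F1009
G1 X113.7592 Y82.7284
G1 X130.8183 Y95.7542
G0 X81.9230 Y77.1987
M3 S270
G1 X159.0944 Y77.1987 F3318
G1 X159.0944 Y57.2267
G1 X81.9230 Y57.2267
G1 X81.9230 Y77.1987
G0 X23.1994 Y23.2882
M3 S270
G1 X165.9772 Y25.5500 F3318
G1 X5.5143 Y39.4295
G1 X139.2216 Y83.2023
G1 X97.7283 Y85.2314
G1 X156.8131 Y73.7073
G1 X23.1994 Y23.2882
G0 X66.1567 Y82.7268
M3 S270
G1 X49.8657 Y69.5369 F3318
G1 X32.2871 Y80.9547
G1 X37.7140 Y101.2012
G1 X58.6466 Y102.2965
G1 X66.1567 Y82.7268
G0 X44.4733 Y88.1210
M3 S729
G1 X126.7403 Y88.1210 F1009
G1 X126.7403 Y41.2559
G1 X44.4733 Y41.2559
G1 X44.4733 Y88.1210
G0 X88.8414 Y31.6226
M3 S270
G1 X80.1531 Y46.6712 F3318
G1 X62.7765 Y46.6712
G1 X54.0882 Y31.6226
G1 X62.7765 Y16.5740
G1 X80.1531 Y16.5740
G1 X88.8414 Y31.6226
M5
G0 X0.0000 Y0.0000

viewBox `0 0 179.7208 116.9334` with mm width/height → 1 unit = 1 mm. Flip: y_m = 116.9334 − y_svg.

**Shape 1** — `<path>` quadratic bezier, stroke `#ff8800` → cut (S729, F1009). Control points (SVG): P0=(48.0548,14.0444), P1=(113.1262,52.2710), P2=(130.8183,21.1792); sampled at t=k/3. Machine vertices: (48.0548,102.8890) → (86.1714,85.1066) → (113.7592,82.7284) → (130.8183,95.7542). Open path.

**Shape 2** — `<path>` rectangle, stroke `#000000` → engrave (S270, F3318). Machine vertices: (81.9230,77.1987) → (159.0944,77.1987) → (159.0944,57.2267) → (81.9230,57.2267) → (81.9230,77.1987). Closed: final G1 returns to the first vertex.

**Shape 3** — `<polygon>` closed polygon, stroke `#000000` → engrave (S270, F3318). Machine vertices: (23.1994,23.2882) → (165.9772,25.5500) → (5.5143,39.4295) → (139.2216,83.2023) → (97.7283,85.2314) → (156.8131,73.7073) → (23.1994,23.2882). Closed: final G1 returns to the first vertex.

**Shape 4** — `<path>` regular polygon, stroke `#000000` → engrave (S270, F3318). Machine vertices: (66.1567,82.7268) → (49.8657,69.5369) → (32.2871,80.9547) → (37.7140,101.2012) → (58.6466,102.2965) → (66.1567,82.7268). Closed: final G1 returns to the first vertex.

**Shape 5** — `<rect>` rectangle, stroke `#ff8800` → cut (S729, F1009). Machine vertices: (44.4733,88.1210) → (126.7403,88.1210) → (126.7403,41.2559) → (44.4733,41.2559) → (44.4733,88.1210). Closed: final G1 returns to the first vertex.

**Shape 6** — `<circle>` circle, stroke `#000000` → engrave (S270, F3318). Machine vertices: (88.8414,31.6226) → (80.1531,46.6712) → (62.7765,46.6712) → (54.0882,31.6226) → (62.7765,16.5740) → (80.1531,16.5740) → (88.8414,31.6226). Closed: final G1 returns to the first vertex.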